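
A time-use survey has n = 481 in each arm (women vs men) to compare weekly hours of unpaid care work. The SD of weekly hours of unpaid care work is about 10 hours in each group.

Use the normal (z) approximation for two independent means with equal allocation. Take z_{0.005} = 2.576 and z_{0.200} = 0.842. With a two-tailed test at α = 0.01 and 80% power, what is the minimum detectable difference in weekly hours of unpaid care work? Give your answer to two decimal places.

δ = (z_{α/2} + z_β) · √((σ₁²+σ₂²)/n)
  = (2.576 + 0.842) · √(200/481)
  = 3.418 · √0.4158
  = 3.418 · 0.6448
  = 2.2040

Minimum detectable difference ≈ 2.20 hours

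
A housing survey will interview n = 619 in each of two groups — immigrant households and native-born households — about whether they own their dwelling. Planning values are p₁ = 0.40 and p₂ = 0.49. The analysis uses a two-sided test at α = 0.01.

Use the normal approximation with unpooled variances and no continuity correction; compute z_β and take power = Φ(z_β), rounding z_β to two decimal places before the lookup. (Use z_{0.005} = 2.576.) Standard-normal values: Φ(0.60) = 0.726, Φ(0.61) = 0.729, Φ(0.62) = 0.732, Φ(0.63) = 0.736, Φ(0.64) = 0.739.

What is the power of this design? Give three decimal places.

z_β = |p₁−p₂|·√(n/[p₁q₁+p₂q₂]) − z_{α/2}
    = 0.09 · √(619/0.4899) − 2.576
    = 0.09 · 35.5461 − 2.576
    = 3.1991 − 2.576 = 0.6231 → 0.62
Power = Φ(0.62) = 0.732.

Power ≈ 0.732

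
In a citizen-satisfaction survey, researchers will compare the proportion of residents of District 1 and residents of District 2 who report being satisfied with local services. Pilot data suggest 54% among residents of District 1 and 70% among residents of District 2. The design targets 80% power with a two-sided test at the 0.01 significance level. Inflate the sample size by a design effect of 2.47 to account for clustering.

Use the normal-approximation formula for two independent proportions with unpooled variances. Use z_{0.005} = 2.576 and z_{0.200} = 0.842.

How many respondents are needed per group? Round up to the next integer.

n = 517 per group

n = (z_{α/2} + z_β)² · [p₁(1−p₁) + p₂(1−p₂)] / (p₁ − p₂)²
  = (2.576 + 0.842)² · (0.54·0.46 + 0.70·0.30) / (-0.16)²
  = (3.418)² · (0.2484 + 0.2100) / 0.0256
  = 11.6827 · 0.4584 / 0.0256
  = 209.19
Design effect: 2.47 × 209.19 = 516.71.
Round up → n = 517 per group.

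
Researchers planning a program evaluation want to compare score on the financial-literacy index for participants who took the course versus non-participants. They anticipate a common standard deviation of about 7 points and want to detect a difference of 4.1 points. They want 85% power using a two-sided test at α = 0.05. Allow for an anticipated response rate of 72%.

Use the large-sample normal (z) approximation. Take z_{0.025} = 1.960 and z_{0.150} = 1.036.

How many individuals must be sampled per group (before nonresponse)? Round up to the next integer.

n = 73 per group

n = (z_{α/2} + z_β)² · (σ₁² + σ₂²) / δ²
  = (1.960 + 1.036)² · (2·7² = 98) / 4.1²
  = 8.9760 · 98 / 16.81
  = 52.33
Adjust for 72% response: 52.33 / 0.72 = 72.68.
Round up → n = 73 per group.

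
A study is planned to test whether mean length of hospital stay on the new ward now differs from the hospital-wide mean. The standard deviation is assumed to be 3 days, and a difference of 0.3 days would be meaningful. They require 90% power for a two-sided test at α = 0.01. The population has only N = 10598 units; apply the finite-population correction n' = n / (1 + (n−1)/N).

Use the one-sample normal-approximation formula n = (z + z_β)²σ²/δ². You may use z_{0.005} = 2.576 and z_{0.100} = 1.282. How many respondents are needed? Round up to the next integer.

n = (z_{α/2} + z_β)² · σ² / δ²
  = (2.576 + 1.282)² · 3² / 0.3²
  = 14.8842 · 9 / 0.09
  = 1488.42
Finite-population correction (N = 10598): 1488.42 / (1 + (1488.42 − 1)/10598) = 1305.23.
Round up → n = 1306.

n = 1306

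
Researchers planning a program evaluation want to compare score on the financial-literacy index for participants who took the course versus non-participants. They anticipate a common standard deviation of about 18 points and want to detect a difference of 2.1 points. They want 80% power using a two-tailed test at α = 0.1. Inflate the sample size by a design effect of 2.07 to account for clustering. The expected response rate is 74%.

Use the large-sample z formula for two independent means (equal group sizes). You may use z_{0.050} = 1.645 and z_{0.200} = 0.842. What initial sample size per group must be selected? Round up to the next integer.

n = (z_{α/2} + z_β)² · (σ₁² + σ₂²) / δ²
  = (1.645 + 0.842)² · (2·18² = 648) / 2.1²
  = 6.1852 · 648 / 4.41
  = 908.84
Design effect: 2.07 × 908.84 = 1881.30.
Adjust for 74% response: 1881.30 / 0.74 = 2542.30.
Round up → n = 2543 per group.

n = 2543 per group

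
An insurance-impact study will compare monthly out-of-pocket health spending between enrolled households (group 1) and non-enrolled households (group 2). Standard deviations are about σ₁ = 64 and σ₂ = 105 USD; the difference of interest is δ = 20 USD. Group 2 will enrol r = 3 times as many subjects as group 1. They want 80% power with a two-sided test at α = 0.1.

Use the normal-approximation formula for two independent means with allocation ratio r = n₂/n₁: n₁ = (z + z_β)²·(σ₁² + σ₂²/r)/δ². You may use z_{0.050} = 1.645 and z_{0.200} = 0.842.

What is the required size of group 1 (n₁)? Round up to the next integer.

n₁ = (z_{α/2} + z_β)² · (σ₁² + σ₂²/r) / δ²
   = (1.645 + 0.842)² · (64² + 105²/3) / 20²
   = 6.1852 · (4096 + 3675) / 400
   = 6.1852 · 7771 / 400
   = 120.16
Round up → n₁ = 121; n₂ = r·n₁ = 3 × 121 = 363.

n₁ = 121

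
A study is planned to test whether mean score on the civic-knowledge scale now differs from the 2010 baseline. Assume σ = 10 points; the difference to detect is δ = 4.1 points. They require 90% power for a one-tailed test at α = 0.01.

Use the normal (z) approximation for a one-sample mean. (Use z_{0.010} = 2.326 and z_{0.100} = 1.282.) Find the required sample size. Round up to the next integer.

n = (z_α + z_β)² · σ² / δ²
  = (2.326 + 1.282)² · 10² / 4.1²
  = 13.0177 · 100 / 16.81
  = 77.44
Round up → n = 78.

n = 78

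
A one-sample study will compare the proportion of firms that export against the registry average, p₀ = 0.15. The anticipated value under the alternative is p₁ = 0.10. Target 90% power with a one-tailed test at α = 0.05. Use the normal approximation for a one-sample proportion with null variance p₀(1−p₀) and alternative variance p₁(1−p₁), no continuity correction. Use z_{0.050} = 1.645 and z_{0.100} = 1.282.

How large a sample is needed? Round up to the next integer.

n = [z_α·√(p₀q₀) + z_β·√(p₁q₁)]² / (p₁ − p₀)²
  = [1.645·√(0.15·0.85) + 1.282·√(0.10·0.90)]² / (-0.05)²
  = [1.645·0.3571 + 1.282·0.3000]² / 0.0025
  = [0.9720]² / 0.0025
  = 377.90
Round up → n = 378.

n = 378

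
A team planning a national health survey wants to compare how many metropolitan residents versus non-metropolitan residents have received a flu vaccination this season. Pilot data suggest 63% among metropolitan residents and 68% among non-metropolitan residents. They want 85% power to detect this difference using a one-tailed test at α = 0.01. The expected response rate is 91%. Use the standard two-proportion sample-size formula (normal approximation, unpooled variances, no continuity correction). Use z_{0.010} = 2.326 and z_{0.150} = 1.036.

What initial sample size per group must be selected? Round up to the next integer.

n = 2240 per group

n = (z_α + z_β)² · [p₁(1−p₁) + p₂(1−p₂)] / (p₁ − p₂)²
  = (2.326 + 1.036)² · (0.63·0.37 + 0.68·0.32) / (-0.05)²
  = (3.362)² · (0.2331 + 0.2176) / 0.0025
  = 11.3030 · 0.4507 / 0.0025
  = 2037.71
Adjust for 91% response: 2037.71 / 0.91 = 2239.24.
Round up → n = 2240 per group.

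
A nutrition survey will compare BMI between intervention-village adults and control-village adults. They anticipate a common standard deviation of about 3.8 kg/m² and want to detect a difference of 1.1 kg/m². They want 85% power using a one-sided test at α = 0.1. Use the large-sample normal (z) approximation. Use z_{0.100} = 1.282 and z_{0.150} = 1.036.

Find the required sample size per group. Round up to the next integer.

n = 129 per group

n = (z_α + z_β)² · (σ₁² + σ₂²) / δ²
  = (1.282 + 1.036)² · (2·3.8² = 28.88) / 1.1²
  = 5.3731 · 28.88 / 1.21
  = 128.24
Round up → n = 129 per group.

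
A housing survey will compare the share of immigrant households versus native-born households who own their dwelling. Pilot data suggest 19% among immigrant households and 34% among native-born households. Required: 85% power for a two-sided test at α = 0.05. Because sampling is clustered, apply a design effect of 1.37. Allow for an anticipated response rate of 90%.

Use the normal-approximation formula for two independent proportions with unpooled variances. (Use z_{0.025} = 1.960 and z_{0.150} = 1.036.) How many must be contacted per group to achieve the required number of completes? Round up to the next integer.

n = (z_{α/2} + z_β)² · [p₁(1−p₁) + p₂(1−p₂)] / (p₁ − p₂)²
  = (1.960 + 1.036)² · (0.19·0.81 + 0.34·0.66) / (-0.15)²
  = (2.996)² · (0.1539 + 0.2244) / 0.0225
  = 8.9760 · 0.3783 / 0.0225
  = 150.92
Design effect: 1.37 × 150.92 = 206.76.
Adjust for 90% response: 206.76 / 0.90 = 229.73.
Round up → n = 230 per group.

n = 230 per group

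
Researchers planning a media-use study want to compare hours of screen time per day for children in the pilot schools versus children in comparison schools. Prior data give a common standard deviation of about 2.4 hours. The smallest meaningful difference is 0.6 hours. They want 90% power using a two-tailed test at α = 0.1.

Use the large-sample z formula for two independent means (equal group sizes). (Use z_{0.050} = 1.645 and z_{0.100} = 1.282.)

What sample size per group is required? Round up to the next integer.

n = 275 per group

n = (z_{α/2} + z_β)² · (σ₁² + σ₂²) / δ²
  = (1.645 + 1.282)² · (2·2.4² = 11.52) / 0.6²
  = 8.5673 · 11.52 / 0.36
  = 274.15
Round up → n = 275 per group.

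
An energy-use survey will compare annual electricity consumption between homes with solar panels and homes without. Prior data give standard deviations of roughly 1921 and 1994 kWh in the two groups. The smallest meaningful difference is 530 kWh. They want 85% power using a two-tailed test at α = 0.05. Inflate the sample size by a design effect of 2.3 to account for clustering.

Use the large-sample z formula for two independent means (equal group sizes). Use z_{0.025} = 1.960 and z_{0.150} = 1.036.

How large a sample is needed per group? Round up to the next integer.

n = 564 per group

n = (z_{α/2} + z_β)² · (σ₁² + σ₂²) / δ²
  = (1.960 + 1.036)² · (1921² + 1994² = 7666277) / 530²
  = 8.9760 · 7666277 / 280900
  = 244.97
Design effect: 2.3 × 244.97 = 563.44.
Round up → n = 564 per group.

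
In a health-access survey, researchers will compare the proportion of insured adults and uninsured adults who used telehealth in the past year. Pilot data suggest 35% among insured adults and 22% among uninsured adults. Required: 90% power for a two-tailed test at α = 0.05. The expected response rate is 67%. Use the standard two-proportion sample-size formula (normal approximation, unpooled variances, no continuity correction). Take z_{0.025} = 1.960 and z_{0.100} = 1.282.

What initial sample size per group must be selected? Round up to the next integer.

n = 371 per group

n = (z_{α/2} + z_β)² · [p₁(1−p₁) + p₂(1−p₂)] / (p₁ − p₂)²
  = (1.960 + 1.282)² · (0.35·0.65 + 0.22·0.78) / (0.13)²
  = (3.242)² · (0.2275 + 0.1716) / 0.0169
  = 10.5106 · 0.3991 / 0.0169
  = 248.21
Adjust for 67% response: 248.21 / 0.67 = 370.46.
Round up → n = 371 per group.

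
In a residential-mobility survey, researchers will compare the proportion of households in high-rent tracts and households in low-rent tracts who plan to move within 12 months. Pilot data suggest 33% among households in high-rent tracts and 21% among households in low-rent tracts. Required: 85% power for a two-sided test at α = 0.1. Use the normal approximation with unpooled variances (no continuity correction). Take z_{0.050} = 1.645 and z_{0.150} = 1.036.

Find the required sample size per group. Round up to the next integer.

n = 194 per group

n = (z_{α/2} + z_β)² · [p₁(1−p₁) + p₂(1−p₂)] / (p₁ − p₂)²
  = (1.645 + 1.036)² · (0.33·0.67 + 0.21·0.79) / (0.12)²
  = (2.681)² · (0.2211 + 0.1659) / 0.0144
  = 7.1878 · 0.3870 / 0.0144
  = 193.17
Round up → n = 194 per group.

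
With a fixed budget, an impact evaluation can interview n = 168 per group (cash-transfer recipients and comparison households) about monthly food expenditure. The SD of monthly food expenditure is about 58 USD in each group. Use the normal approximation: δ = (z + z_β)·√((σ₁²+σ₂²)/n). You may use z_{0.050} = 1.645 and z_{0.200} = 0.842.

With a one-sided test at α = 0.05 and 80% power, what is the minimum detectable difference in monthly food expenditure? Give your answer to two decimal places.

δ = (z_α + z_β) · √((σ₁²+σ₂²)/n)
  = (1.645 + 0.842) · √(6728/168)
  = 2.487 · √40.0476
  = 2.487 · 6.3283
  = 15.7385

Minimum detectable difference ≈ 15.74 USD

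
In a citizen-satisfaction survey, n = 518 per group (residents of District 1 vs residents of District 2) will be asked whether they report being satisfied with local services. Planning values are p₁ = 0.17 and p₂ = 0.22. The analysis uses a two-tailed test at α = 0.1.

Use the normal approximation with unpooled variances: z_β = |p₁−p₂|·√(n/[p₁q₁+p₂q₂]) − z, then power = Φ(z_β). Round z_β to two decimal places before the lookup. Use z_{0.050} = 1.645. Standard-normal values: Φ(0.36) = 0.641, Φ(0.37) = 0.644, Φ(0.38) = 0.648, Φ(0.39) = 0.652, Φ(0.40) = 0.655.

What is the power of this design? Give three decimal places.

z_β = |p₁−p₂|·√(n/[p₁q₁+p₂q₂]) − z_{α/2}
    = 0.05 · √(518/0.3127) − 1.645
    = 0.05 · 40.7006 − 1.645
    = 2.0350 − 1.645 = 0.3900 → 0.39
Power = Φ(0.39) = 0.652.

Power ≈ 0.652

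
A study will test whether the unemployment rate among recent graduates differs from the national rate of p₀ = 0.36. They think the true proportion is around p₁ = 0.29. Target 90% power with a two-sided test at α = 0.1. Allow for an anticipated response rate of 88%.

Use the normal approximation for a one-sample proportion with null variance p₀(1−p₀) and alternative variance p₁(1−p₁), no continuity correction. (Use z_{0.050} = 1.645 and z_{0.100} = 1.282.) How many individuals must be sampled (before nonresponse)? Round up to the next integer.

n = 437

n = [z_{α/2}·√(p₀q₀) + z_β·√(p₁q₁)]² / (p₁ − p₀)²
  = [1.645·√(0.36·0.64) + 1.282·√(0.29·0.71)]² / (-0.07)²
  = [1.645·0.4800 + 1.282·0.4538]² / 0.0049
  = [1.3713]² / 0.0049
  = 383.78
Adjust for 88% response: 383.78 / 0.88 = 436.11.
Round up → n = 437.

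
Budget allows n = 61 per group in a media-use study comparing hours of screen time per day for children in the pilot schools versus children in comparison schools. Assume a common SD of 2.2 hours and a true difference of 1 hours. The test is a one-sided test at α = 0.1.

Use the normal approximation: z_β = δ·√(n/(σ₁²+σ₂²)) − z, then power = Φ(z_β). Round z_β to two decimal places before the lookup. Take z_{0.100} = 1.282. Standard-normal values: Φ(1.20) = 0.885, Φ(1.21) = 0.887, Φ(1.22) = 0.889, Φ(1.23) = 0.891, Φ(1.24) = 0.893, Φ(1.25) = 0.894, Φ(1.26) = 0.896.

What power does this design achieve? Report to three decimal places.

z_β = δ·√(n/(σ₁²+σ₂²)) − z_α
    = 1 · √(61/9.68) − 1.282
    = 1 · 2.51031 − 1.282
    = 2.5103 − 1.282 = 1.2283 → 1.23
Power = Φ(1.23) = 0.891.

Power ≈ 0.891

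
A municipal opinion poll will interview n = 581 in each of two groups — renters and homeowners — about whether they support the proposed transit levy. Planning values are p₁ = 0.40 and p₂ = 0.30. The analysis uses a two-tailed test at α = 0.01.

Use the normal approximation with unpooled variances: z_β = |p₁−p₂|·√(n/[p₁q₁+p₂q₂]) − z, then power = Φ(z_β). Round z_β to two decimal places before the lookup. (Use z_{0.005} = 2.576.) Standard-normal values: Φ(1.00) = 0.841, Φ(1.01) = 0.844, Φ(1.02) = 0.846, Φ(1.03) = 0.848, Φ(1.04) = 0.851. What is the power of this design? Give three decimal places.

z_β = |p₁−p₂|·√(n/[p₁q₁+p₂q₂]) − z_{α/2}
    = 0.10 · √(581/0.4500) − 2.576
    = 0.10 · 35.9320 − 2.576
    = 3.5932 − 2.576 = 1.0172 → 1.02
Power = Φ(1.02) = 0.846.

Power ≈ 0.846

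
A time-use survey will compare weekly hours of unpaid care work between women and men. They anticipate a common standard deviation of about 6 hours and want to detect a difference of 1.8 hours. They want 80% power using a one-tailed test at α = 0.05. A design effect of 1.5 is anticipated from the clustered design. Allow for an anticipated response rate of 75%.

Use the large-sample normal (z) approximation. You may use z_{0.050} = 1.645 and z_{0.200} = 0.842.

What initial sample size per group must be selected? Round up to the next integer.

n = 275 per group

n = (z_α + z_β)² · (σ₁² + σ₂²) / δ²
  = (1.645 + 0.842)² · (2·6² = 72) / 1.8²
  = 6.1852 · 72 / 3.24
  = 137.45
Design effect: 1.5 × 137.45 = 206.17.
Adjust for 75% response: 206.17 / 0.75 = 274.90.
Round up → n = 275 per group.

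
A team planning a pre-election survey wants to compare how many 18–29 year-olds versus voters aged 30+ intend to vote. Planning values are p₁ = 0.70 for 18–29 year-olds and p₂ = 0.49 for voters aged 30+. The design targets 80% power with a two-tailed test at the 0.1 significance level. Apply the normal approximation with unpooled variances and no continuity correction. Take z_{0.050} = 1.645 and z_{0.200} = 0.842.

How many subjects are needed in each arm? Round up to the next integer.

n = (z_{α/2} + z_β)² · [p₁(1−p₁) + p₂(1−p₂)] / (p₁ − p₂)²
  = (1.645 + 0.842)² · (0.70·0.30 + 0.49·0.51) / (0.21)²
  = (2.487)² · (0.2100 + 0.2499) / 0.0441
  = 6.1852 · 0.4599 / 0.0441
  = 64.50
Round up → n = 65 per group.

n = 65 per group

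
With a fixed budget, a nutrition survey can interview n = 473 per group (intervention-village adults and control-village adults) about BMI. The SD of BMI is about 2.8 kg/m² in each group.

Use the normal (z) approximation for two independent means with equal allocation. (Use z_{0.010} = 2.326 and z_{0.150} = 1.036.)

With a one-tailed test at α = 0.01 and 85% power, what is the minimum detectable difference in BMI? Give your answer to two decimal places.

δ = (z_α + z_β) · √((σ₁²+σ₂²)/n)
  = (2.326 + 1.036) · √(15.68/473)
  = 3.362 · √0.03315
  = 3.362 · 0.1821
  = 0.6121

Minimum detectable difference ≈ 0.61 kg/m²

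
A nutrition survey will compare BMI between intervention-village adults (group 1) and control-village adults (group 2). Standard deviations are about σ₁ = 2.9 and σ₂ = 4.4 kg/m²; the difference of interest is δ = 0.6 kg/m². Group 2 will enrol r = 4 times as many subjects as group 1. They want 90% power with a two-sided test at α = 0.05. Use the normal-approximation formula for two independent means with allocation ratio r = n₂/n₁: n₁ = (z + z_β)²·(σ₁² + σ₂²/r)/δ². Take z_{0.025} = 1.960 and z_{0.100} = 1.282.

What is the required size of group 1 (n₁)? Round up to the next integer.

n₁ = (z_{α/2} + z_β)² · (σ₁² + σ₂²/r) / δ²
   = (1.960 + 1.282)² · (2.9² + 4.4²/4) / 0.6²
   = 10.5106 · (8.41 + 4.84) / 0.36
   = 10.5106 · 13.25 / 0.36
   = 386.85
Round up → n₁ = 387; n₂ = r·n₁ = 4 × 387 = 1548.

n₁ = 387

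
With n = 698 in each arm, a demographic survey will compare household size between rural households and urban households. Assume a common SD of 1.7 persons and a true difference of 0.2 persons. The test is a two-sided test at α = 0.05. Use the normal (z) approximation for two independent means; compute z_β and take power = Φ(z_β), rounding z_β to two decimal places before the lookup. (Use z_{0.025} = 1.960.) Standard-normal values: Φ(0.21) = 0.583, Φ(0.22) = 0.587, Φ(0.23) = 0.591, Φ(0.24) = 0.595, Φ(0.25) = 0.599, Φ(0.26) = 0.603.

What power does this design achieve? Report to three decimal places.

Power ≈ 0.595

z_β = δ·√(n/(σ₁²+σ₂²)) − z_{α/2}
    = 0.2 · √(698/5.78) − 1.960
    = 0.2 · 10.98914 − 1.960
    = 2.1978 − 1.960 = 0.2378 → 0.24
Power = Φ(0.24) = 0.595.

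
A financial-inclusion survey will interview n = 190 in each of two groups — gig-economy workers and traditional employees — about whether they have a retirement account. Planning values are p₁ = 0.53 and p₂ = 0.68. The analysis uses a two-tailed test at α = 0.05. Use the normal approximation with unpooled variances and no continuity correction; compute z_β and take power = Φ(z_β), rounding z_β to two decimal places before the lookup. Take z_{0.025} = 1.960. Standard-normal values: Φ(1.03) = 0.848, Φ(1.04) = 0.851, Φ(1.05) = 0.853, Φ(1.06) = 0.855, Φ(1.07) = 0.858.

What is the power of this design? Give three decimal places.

z_β = |p₁−p₂|·√(n/[p₁q₁+p₂q₂]) − z_{α/2}
    = 0.15 · √(190/0.4667) − 1.960
    = 0.15 · 20.1771 − 1.960
    = 3.0266 − 1.960 = 1.0666 → 1.07
Power = Φ(1.07) = 0.858.

Power ≈ 0.858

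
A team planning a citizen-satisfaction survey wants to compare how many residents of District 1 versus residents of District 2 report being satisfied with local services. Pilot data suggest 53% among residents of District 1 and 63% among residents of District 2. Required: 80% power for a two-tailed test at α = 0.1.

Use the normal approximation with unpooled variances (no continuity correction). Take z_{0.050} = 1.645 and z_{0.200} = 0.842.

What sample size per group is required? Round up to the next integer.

n = 299 per group

n = (z_{α/2} + z_β)² · [p₁(1−p₁) + p₂(1−p₂)] / (p₁ − p₂)²
  = (1.645 + 0.842)² · (0.53·0.47 + 0.63·0.37) / (-0.10)²
  = (2.487)² · (0.2491 + 0.2331) / 0.0100
  = 6.1852 · 0.4822 / 0.0100
  = 298.25
Round up → n = 299 per group.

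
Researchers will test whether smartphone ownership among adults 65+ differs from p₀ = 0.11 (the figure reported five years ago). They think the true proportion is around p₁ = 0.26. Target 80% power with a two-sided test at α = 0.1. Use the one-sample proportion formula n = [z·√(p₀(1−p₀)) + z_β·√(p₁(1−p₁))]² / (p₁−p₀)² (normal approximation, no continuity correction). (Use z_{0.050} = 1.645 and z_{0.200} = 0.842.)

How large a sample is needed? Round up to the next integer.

n = [z_{α/2}·√(p₀q₀) + z_β·√(p₁q₁)]² / (p₁ − p₀)²
  = [1.645·√(0.11·0.89) + 0.842·√(0.26·0.74)]² / (0.15)²
  = [1.645·0.3129 + 0.842·0.4386]² / 0.0225
  = [0.8840]² / 0.0225
  = 34.73
Round up → n = 35.

n = 35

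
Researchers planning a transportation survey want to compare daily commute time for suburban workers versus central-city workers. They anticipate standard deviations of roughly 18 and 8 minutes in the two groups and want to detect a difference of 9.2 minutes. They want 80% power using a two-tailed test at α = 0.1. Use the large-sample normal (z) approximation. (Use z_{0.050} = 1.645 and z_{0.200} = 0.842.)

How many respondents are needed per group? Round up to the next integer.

n = 29 per group

n = (z_{α/2} + z_β)² · (σ₁² + σ₂²) / δ²
  = (1.645 + 0.842)² · (18² + 8² = 388) / 9.2²
  = 6.1852 · 388 / 84.64
  = 28.35
Round up → n = 29 per group.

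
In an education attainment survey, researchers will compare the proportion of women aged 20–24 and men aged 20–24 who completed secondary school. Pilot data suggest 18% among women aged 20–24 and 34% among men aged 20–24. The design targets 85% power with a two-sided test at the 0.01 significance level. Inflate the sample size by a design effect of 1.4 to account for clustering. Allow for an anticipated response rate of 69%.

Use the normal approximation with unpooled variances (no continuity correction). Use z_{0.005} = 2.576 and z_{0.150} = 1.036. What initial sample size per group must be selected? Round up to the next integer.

n = (z_{α/2} + z_β)² · [p₁(1−p₁) + p₂(1−p₂)] / (p₁ − p₂)²
  = (2.576 + 1.036)² · (0.18·0.82 + 0.34·0.66) / (-0.16)²
  = (3.612)² · (0.1476 + 0.2244) / 0.0256
  = 13.0465 · 0.3720 / 0.0256
  = 189.58
Design effect: 1.4 × 189.58 = 265.42.
Adjust for 69% response: 265.42 / 0.69 = 384.66.
Round up → n = 385 per group.

n = 385 per group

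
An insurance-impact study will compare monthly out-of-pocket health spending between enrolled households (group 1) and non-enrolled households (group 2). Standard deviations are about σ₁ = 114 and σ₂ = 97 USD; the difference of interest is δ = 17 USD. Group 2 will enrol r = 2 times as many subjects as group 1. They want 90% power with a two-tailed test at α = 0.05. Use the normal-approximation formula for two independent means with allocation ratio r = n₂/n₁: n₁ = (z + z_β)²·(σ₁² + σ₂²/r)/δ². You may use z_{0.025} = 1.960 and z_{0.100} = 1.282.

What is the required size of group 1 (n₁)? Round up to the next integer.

n₁ = (z_{α/2} + z_β)² · (σ₁² + σ₂²/r) / δ²
   = (1.960 + 1.282)² · (114² + 97²/2) / 17²
   = 10.5106 · (12996 + 4704.5) / 289
   = 10.5106 · 17700.5 / 289
   = 643.74
Round up → n₁ = 644; n₂ = r·n₁ = 2 × 644 = 1288.

n₁ = 644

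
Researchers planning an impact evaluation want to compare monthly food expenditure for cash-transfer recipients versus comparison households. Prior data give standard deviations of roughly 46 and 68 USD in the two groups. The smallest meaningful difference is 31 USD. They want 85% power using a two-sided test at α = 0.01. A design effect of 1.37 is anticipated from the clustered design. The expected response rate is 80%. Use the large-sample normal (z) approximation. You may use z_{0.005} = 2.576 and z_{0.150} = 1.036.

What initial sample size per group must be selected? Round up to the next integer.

n = (z_{α/2} + z_β)² · (σ₁² + σ₂²) / δ²
  = (2.576 + 1.036)² · (46² + 68² = 6740) / 31²
  = 13.0465 · 6740 / 961
  = 91.50
Design effect: 1.37 × 91.50 = 125.36.
Adjust for 80% response: 125.36 / 0.80 = 156.70.
Round up → n = 157 per group.

n = 157 per group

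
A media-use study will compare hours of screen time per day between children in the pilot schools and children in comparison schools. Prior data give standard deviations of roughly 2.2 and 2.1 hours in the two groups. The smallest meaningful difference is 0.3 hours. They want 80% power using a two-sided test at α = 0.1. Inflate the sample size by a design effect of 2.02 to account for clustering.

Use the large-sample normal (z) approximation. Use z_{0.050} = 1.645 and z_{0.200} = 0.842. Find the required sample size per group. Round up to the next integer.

n = (z_{α/2} + z_β)² · (σ₁² + σ₂²) / δ²
  = (1.645 + 0.842)² · (2.2² + 2.1² = 9.25) / 0.3²
  = 6.1852 · 9.25 / 0.09
  = 635.70
Design effect: 2.02 × 635.70 = 1284.11.
Round up → n = 1285 per group.

n = 1285 per group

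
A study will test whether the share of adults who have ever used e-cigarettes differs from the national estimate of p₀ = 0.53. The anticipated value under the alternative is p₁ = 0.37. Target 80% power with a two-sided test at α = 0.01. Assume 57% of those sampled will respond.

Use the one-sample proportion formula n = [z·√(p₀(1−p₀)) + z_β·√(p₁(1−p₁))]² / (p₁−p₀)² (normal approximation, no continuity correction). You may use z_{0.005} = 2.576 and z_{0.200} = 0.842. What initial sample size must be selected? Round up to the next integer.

n = [z_{α/2}·√(p₀q₀) + z_β·√(p₁q₁)]² / (p₁ − p₀)²
  = [2.576·√(0.53·0.47) + 0.842·√(0.37·0.63)]² / (-0.16)²
  = [2.576·0.4991 + 0.842·0.4828]² / 0.0256
  = [1.6922]² / 0.0256
  = 111.86
Adjust for 57% response: 111.86 / 0.57 = 196.24.
Round up → n = 197.

n = 197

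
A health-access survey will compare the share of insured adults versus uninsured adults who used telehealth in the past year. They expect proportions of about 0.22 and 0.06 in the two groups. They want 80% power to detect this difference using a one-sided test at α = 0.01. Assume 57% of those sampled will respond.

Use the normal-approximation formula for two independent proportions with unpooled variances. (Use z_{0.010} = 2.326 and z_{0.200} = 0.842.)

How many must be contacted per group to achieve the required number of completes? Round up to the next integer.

n = (z_α + z_β)² · [p₁(1−p₁) + p₂(1−p₂)] / (p₁ − p₂)²
  = (2.326 + 0.842)² · (0.22·0.78 + 0.06·0.94) / (0.16)²
  = (3.168)² · (0.1716 + 0.0564) / 0.0256
  = 10.0362 · 0.2280 / 0.0256
  = 89.39
Adjust for 57% response: 89.39 / 0.57 = 156.82.
Round up → n = 157 per group.

n = 157 per group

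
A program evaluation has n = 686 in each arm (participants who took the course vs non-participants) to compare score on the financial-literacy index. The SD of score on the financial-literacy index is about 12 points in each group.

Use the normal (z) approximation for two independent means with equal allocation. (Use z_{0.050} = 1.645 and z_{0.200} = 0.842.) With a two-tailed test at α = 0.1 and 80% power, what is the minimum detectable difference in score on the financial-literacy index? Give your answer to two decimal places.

Minimum detectable difference ≈ 1.61 points

δ = (z_{α/2} + z_β) · √((σ₁²+σ₂²)/n)
  = (1.645 + 0.842) · √(288/686)
  = 2.487 · √0.41983
  = 2.487 · 0.6479
  = 1.6114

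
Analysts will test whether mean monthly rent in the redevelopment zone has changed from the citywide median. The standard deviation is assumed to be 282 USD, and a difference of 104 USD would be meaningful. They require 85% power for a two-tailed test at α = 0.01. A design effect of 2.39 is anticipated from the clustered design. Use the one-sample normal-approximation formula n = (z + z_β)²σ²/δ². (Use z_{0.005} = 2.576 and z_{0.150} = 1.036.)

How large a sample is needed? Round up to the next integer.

n = 230

n = (z_{α/2} + z_β)² · σ² / δ²
  = (2.576 + 1.036)² · 282² / 104²
  = 13.0465 · 79524 / 10816
  = 95.92
Design effect: 2.39 × 95.92 = 229.26.
Round up → n = 230.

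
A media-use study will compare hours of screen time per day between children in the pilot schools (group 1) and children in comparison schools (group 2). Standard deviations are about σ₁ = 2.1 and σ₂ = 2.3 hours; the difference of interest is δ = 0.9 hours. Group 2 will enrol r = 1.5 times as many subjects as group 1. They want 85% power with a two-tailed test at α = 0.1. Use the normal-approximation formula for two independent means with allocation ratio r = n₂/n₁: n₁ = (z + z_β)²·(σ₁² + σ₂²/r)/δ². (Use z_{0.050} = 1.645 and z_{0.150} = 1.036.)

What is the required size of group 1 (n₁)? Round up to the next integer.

n₁ = (z_{α/2} + z_β)² · (σ₁² + σ₂²/r) / δ²
   = (1.645 + 1.036)² · (2.1² + 2.3²/1.5) / 0.9²
   = 7.1878 · (4.41 + 3.5267) / 0.81
   = 7.1878 · 7.9367 / 0.81
   = 70.43
Round up → n₁ = 71; n₂ = r·n₁ = 1.5 × 71 = 107.

n₁ = 71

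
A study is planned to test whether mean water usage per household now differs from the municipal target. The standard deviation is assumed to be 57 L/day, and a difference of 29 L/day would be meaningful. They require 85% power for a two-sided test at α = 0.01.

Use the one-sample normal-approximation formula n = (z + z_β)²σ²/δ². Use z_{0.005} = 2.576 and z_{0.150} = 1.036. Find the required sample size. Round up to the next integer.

n = 51

n = (z_{α/2} + z_β)² · σ² / δ²
  = (2.576 + 1.036)² · 57² / 29²
  = 13.0465 · 3249 / 841
  = 50.40
Round up → n = 51.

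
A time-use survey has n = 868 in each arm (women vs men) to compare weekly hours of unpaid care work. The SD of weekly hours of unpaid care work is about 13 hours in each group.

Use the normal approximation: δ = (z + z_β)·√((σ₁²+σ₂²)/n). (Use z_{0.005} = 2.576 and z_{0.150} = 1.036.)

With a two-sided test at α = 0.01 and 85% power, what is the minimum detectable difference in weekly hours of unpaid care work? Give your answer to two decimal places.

δ = (z_{α/2} + z_β) · √((σ₁²+σ₂²)/n)
  = (2.576 + 1.036) · √(338/868)
  = 3.612 · √0.3894
  = 3.612 · 0.6240
  = 2.2540

Minimum detectable difference ≈ 2.25 hours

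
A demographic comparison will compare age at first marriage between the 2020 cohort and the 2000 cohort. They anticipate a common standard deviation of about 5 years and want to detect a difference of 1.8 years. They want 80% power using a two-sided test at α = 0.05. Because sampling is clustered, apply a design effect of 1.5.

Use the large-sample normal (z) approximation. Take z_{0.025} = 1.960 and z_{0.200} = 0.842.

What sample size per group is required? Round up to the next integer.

n = 182 per group

n = (z_{α/2} + z_β)² · (σ₁² + σ₂²) / δ²
  = (1.960 + 0.842)² · (2·5² = 50) / 1.8²
  = 7.8512 · 50 / 3.24
  = 121.16
Design effect: 1.5 × 121.16 = 181.74.
Round up → n = 182 per group.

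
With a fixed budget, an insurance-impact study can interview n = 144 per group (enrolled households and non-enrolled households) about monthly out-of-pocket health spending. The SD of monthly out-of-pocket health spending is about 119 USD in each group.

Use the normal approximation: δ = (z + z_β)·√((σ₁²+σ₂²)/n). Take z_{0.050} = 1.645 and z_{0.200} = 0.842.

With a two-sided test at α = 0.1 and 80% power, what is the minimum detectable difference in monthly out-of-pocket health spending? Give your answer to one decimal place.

δ = (z_{α/2} + z_β) · √((σ₁²+σ₂²)/n)
  = (1.645 + 0.842) · √(28322/144)
  = 2.487 · √196.6806
  = 2.487 · 14.0243
  = 34.8784

Minimum detectable difference ≈ 34.9 USD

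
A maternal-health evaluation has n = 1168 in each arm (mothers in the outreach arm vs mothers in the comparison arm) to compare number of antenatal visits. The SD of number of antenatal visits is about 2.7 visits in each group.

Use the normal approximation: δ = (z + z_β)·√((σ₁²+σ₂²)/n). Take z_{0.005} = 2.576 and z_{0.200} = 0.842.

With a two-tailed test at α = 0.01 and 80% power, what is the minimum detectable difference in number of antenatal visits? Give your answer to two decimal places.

Minimum detectable difference ≈ 0.38 visits

δ = (z_{α/2} + z_β) · √((σ₁²+σ₂²)/n)
  = (2.576 + 0.842) · √(14.58/1168)
  = 3.418 · √0.01248
  = 3.418 · 0.1117
  = 0.3819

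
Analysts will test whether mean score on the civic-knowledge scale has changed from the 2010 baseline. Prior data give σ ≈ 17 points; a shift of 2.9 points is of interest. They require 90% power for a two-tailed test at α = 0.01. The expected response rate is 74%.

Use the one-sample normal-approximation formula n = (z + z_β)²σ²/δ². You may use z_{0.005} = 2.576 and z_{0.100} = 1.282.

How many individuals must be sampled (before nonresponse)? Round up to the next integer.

n = 692

n = (z_{α/2} + z_β)² · σ² / δ²
  = (2.576 + 1.282)² · 17² / 2.9²
  = 14.8842 · 289 / 8.41
  = 511.48
Adjust for 74% response: 511.48 / 0.74 = 691.19.
Round up → n = 692.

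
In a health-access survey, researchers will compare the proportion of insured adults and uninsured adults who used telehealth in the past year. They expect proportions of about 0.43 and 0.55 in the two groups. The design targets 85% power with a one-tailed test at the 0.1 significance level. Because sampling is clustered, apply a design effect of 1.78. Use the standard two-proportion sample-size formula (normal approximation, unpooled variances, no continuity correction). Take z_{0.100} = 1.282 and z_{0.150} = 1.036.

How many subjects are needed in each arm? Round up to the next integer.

n = (z_α + z_β)² · [p₁(1−p₁) + p₂(1−p₂)] / (p₁ − p₂)²
  = (1.282 + 1.036)² · (0.43·0.57 + 0.55·0.45) / (-0.12)²
  = (2.318)² · (0.2451 + 0.2475) / 0.0144
  = 5.3731 · 0.4926 / 0.0144
  = 183.81
Design effect: 1.78 × 183.81 = 327.17.
Round up → n = 328 per group.

n = 328 per group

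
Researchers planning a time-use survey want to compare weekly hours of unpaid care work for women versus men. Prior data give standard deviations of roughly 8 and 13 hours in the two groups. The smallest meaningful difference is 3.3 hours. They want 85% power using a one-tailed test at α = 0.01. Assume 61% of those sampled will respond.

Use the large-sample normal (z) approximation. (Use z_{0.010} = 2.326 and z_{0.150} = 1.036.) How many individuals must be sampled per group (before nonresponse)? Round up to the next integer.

n = (z_α + z_β)² · (σ₁² + σ₂²) / δ²
  = (2.326 + 1.036)² · (8² + 13² = 233) / 3.3²
  = 11.3030 · 233 / 10.89
  = 241.84
Adjust for 61% response: 241.84 / 0.61 = 396.45.
Round up → n = 397 per group.

n = 397 per group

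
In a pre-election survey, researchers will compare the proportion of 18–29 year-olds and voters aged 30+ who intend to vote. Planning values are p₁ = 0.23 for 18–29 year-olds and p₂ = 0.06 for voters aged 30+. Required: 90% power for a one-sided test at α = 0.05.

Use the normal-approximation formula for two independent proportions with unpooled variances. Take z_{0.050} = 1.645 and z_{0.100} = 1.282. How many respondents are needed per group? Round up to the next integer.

n = (z_α + z_β)² · [p₁(1−p₁) + p₂(1−p₂)] / (p₁ − p₂)²
  = (1.645 + 1.282)² · (0.23·0.77 + 0.06·0.94) / (0.17)²
  = (2.927)² · (0.1771 + 0.0564) / 0.0289
  = 8.5673 · 0.2335 / 0.0289
  = 69.22
Round up → n = 70 per group.

n = 70 per group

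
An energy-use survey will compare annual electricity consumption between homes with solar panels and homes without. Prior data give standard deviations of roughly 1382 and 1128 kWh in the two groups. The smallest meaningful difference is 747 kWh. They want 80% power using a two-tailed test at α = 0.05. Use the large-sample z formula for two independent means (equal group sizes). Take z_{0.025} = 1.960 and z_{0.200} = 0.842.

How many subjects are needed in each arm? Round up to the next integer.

n = (z_{α/2} + z_β)² · (σ₁² + σ₂²) / δ²
  = (1.960 + 0.842)² · (1382² + 1128² = 3182308) / 747²
  = 7.8512 · 3182308 / 558009
  = 44.78
Round up → n = 45 per group.

n = 45 per group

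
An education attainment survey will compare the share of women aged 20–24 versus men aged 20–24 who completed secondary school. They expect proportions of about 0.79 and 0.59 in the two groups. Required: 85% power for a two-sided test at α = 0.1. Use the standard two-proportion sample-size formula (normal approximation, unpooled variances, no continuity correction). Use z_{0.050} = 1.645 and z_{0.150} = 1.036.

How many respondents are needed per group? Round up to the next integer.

n = 74 per group

n = (z_{α/2} + z_β)² · [p₁(1−p₁) + p₂(1−p₂)] / (p₁ − p₂)²
  = (1.645 + 1.036)² · (0.79·0.21 + 0.59·0.41) / (0.20)²
  = (2.681)² · (0.1659 + 0.2419) / 0.0400
  = 7.1878 · 0.4078 / 0.0400
  = 73.28
Round up → n = 74 per group.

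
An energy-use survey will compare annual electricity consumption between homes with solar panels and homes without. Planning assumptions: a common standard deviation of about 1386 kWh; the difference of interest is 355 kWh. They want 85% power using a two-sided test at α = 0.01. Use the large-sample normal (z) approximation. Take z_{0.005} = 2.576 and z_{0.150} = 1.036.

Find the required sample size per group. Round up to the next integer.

n = (z_{α/2} + z_β)² · (σ₁² + σ₂²) / δ²
  = (2.576 + 1.036)² · (2·1386² = 3841992) / 355²
  = 13.0465 · 3841992 / 126025
  = 397.74
Round up → n = 398 per group.

n = 398 per group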